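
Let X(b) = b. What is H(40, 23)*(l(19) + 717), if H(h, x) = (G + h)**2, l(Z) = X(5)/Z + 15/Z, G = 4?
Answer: 26412848/19 ≈ 1.3902e+6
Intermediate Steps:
l(Z) = 20/Z (l(Z) = 5/Z + 15/Z = 20/Z)
H(h, x) = (4 + h)**2
H(40, 23)*(l(19) + 717) = (4 + 40)**2*(20/19 + 717) = 44**2*(20*(1/19) + 717) = 1936*(20/19 + 717) = 1936*(13643/19) = 26412848/19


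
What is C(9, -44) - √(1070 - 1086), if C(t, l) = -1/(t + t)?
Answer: -1/18 - 4*I ≈ -0.055556 - 4.0*I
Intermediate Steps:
C(t, l) = -1/(2*t)
C(9, -44) - √(1070 - 1086) = -½/9 - √(1070 - 1086) = -½*⅑ - √(-16) = -1/18 - 4*I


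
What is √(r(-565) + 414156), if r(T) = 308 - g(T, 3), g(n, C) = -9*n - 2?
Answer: √409381 ≈ 639.83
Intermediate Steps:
g(n, C) = -2 - 9*n
r(T) = 310 + 9*T (r(T) = 308 - (-2 - 9*T) = 308 + (2 + 9*T) = 310 + 9*T)
√(r(-565) + 414156) = √((310 + 9*(-565)) + 414156) = √((310 - 5085) + 414156) = √(-4775 + 414156) = √409381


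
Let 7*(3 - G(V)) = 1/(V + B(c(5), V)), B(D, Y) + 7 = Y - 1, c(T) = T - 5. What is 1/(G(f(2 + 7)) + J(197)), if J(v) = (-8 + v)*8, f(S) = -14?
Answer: 252/381781 ≈ 0.00066006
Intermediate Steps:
c(T) = -5 + T
B(D, Y) = -8 + Y (B(D, Y) = -7 + (Y - 1) = -7 + (-1 + Y) = -8 + Y)
J(v) = -64 + 8*v
G(V) = 3 - 1/(7*(-8 + 2*V)) (G(V) = 3 - 1/(7*(V + (-8 + V))) = 3 - 1/(7*(-8 + 2*V)))
1/(G(f(2 + 7)) + J(197)) = 1/((-169 + 42*(-14))/(14*(-4 - 14)) + (-64 + 8*197)) = 1/((1/14)*(-169 - 588)/(-18) + (-64 + 1576)) = 1/((1/14)*(-1/18)*(-757) + 1512) = 1/(757/252 + 1512) = 1/(381781/252) = 252/381781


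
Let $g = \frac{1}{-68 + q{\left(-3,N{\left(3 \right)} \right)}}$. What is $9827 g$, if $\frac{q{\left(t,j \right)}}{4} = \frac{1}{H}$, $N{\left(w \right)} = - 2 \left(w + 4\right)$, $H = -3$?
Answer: $- \frac{29481}{208} \approx -141.74$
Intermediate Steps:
$N{\left(w \right)} = -8 - 2 w$ ($N{\left(w \right)} = - 2 \left(4 + w\right) = -8 - 2 w$)
$q{\left(t,j \right)} = - \frac{4}{3}$ ($q{\left(t,j \right)} = \frac{4}{-3} = 4 \left(- \frac{1}{3}\right) = - \frac{4}{3}$)
$g = - \frac{3}{208}$ ($g = \frac{1}{-68 - \frac{4}{3}} = \frac{1}{- \frac{208}{3}} = - \frac{3}{208} \approx -0.014423$)
$9827 g = 9827 \left(- \frac{3}{208}\right) = - \frac{29481}{208}$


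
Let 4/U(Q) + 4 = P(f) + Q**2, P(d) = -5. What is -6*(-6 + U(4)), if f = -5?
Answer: 228/7 ≈ 32.571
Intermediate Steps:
U(Q) = 4/(-9 + Q**2) (U(Q) = 4/(-4 + (-5 + Q**2)) = 4/(-9 + Q**2))
-6*(-6 + U(4)) = -6*(-6 + 4/(-9 + 4**2)) = -6*(-6 + 4/(-9 + 16)) = -6*(-6 + 4/7) = -6*(-38/7) = 228/7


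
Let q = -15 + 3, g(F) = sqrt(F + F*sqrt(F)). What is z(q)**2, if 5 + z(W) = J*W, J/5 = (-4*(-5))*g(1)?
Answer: 2880025 + 12000*sqrt(2) ≈ 2.8970e+6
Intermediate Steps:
g(F) = sqrt(F + F**(3/2))
J = 100*sqrt(2) (J = 5*((-4*(-5))*sqrt(1 + 1**(3/2))) = 5*(20*sqrt(1 + 1)) = 5*(20*sqrt(2)) = 100*sqrt(2) ≈ 141.42)
q = -12
z(W) = -5 + 100*W*sqrt(2) (z(W) = -5 + (100*sqrt(2))*W = -5 + 100*W*sqrt(2))
z(q)**2 = (-5 + 100*(-12)*sqrt(2))**2 = (-5 - 1200*sqrt(2))**2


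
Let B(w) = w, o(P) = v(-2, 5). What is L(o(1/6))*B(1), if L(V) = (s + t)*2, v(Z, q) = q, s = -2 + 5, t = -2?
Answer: 2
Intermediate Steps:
s = 3
o(P) = 5
L(V) = 2 (L(V) = (3 - 2)*2 = 1*2 = 2)
L(o(1/6))*B(1) = 2*1 = 2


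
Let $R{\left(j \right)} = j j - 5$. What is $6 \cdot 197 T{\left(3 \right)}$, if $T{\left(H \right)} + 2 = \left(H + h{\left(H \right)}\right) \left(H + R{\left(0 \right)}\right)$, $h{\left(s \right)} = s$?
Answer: $-16548$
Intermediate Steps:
$R{\left(j \right)} = -5 + j^{2}$ ($R{\left(j \right)} = j^{2} - 5 = -5 + j^{2}$)
$T{\left(H \right)} = -2 + 2 H \left(-5 + H\right)$ ($T{\left(H \right)} = -2 + \left(H + H\right) \left(H - \left(5 - 0^{2}\right)\right) = -2 + 2 H \left(H + \left(-5 + 0\right)\right) = -2 + 2 H \left(H - 5\right) = -2 + 2 H \left(-5 + H\right)$)
$6 \cdot 197 T{\left(3 \right)} = 6 \cdot 197 \left(-2 - 30 + 2 \cdot 3^{2}\right) = 1182 \left(-2 - 30 + 2 \cdot 9\right) = 1182 \left(-2 - 30 + 18\right) = 1182 \left(-14\right) = -16548$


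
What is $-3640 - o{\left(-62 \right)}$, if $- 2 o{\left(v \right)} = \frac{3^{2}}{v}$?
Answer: $- \frac{451369}{124} \approx -3640.1$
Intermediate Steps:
$o{\left(v \right)} = - \frac{9}{2 v}$ ($o{\left(v \right)} = - \frac{3^{2} \frac{1}{v}}{2} = - \frac{9 \frac{1}{v}}{2} = - \frac{9}{2 v}$)
$-3640 - o{\left(-62 \right)} = -3640 - - \frac{9}{2 \left(-62\right)} = -3640 - \left(- \frac{9}{2}\right) \left(- \frac{1}{62}\right) = -3640 - \frac{9}{124} = - \frac{451369}{124}$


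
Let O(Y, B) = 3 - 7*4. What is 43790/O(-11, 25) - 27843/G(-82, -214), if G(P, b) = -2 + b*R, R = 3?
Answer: -5500937/3220 ≈ -1708.4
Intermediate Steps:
O(Y, B) = -25 (O(Y, B) = 3 - 28 = -25)
G(P, b) = -2 + 3*b (G(P, b) = -2 + b*3 = -2 + 3*b)
43790/O(-11, 25) - 27843/G(-82, -214) = 43790/(-25) - 27843/(-2 + 3*(-214)) = 43790*(-1/25) - 27843/(-2 - 642) = -8758/5 - 27843/(-644) = -8758/5 - 27843*(-1/644) = -8758/5 + 27843/644 = -5500937/3220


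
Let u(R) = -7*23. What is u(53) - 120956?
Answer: -121117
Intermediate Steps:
u(R) = -161
u(53) - 120956 = -161 - 120956 = -121117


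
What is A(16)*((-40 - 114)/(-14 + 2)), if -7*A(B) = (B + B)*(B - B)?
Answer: 0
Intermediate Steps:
A(B) = 0 (A(B) = -(B + B)*(B - B)/7 = -2*B*0/7 = -⅐*0 = 0)
A(16)*((-40 - 114)/(-14 + 2)) = 0*((-40 - 114)/(-14 + 2)) = 0*(-154/(-12)) = 0*(-154*(-1/12)) = 0*(77/6) = 0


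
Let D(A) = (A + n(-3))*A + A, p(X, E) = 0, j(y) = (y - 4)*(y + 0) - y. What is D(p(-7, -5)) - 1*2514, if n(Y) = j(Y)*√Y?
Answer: -2514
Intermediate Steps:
j(y) = -y + y*(-4 + y) (j(y) = (-4 + y)*y - y = y*(-4 + y) - y = -y + y*(-4 + y))
n(Y) = Y^(3/2)*(-5 + Y) (n(Y) = (Y*(-5 + Y))*√Y = Y^(3/2)*(-5 + Y))
D(A) = A + A*(A + 24*I*√3) (D(A) = (A + (-3)^(3/2)*(-5 - 3))*A + A = (A - 3*I*√3*(-8))*A + A = (A + 24*I*√3)*A + A = A*(A + 24*I*√3) + A = A + A*(A + 24*I*√3))
D(p(-7, -5)) - 1*2514 = 0*(1 + 0 + 24*I*√3) - 1*2514 = 0*(1 + 24*I*√3) - 2514 = 0 - 2514 = -2514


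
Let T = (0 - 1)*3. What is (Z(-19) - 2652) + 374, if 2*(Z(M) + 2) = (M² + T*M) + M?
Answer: -4161/2 ≈ -2080.5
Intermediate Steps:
T = -3 (T = -1*3 = -3)
Z(M) = -2 + M²/2 - M (Z(M) = -2 + ((M² - 3*M) + M)/2 = -2 + (M² - 2*M)/2 = -2 + (M²/2 - M) = -2 + M²/2 - M)
(Z(-19) - 2652) + 374 = ((-2 + (½)*(-19)² - 1*(-19)) - 2652) + 374 = ((-2 + (½)*361 + 19) - 2652) + 374 = ((-2 + 361/2 + 19) - 2652) + 374 = (395/2 - 2652) + 374 = -4909/2 + 374 = -4161/2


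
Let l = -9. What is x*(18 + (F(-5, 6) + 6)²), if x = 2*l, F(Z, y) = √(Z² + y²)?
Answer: -2070 - 216*√61 ≈ -3757.0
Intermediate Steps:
x = -18 (x = 2*(-9) = -18)
x*(18 + (F(-5, 6) + 6)²) = -18*(18 + (√((-5)² + 6²) + 6)²) = -18*(18 + (√(25 + 36) + 6)²) = -18*(18 + (√61 + 6)²) = -18*(18 + (6 + √61)²) = -324 - 18*(6 + √61)²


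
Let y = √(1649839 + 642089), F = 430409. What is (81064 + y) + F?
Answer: 511473 + 2*√572982 ≈ 5.1299e+5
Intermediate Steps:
y = 2*√572982 (y = √2291928 = 2*√572982 ≈ 1513.9)
(81064 + y) + F = (81064 + 2*√572982) + 430409 = 511473 + 2*√572982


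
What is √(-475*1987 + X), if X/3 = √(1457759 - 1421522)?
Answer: √(-943825 + 3*√36237) ≈ 971.21*I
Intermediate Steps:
X = 3*√36237 (X = 3*√(1457759 - 1421522) = 3*√36237 ≈ 571.08)
√(-475*1987 + X) = √(-475*1987 + 3*√36237) = √(-943825 + 3*√36237)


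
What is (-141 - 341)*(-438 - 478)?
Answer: 441512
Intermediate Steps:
(-141 - 341)*(-438 - 478) = -482*(-916) = 441512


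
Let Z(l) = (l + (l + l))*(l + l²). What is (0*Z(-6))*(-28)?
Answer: 0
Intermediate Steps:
Z(l) = 3*l*(l + l²) (Z(l) = (l + 2*l)*(l + l²) = (3*l)*(l + l²) = 3*l*(l + l²))
(0*Z(-6))*(-28) = (0*(3*(-6)²*(1 - 6)))*(-28) = (0*(3*36*(-5)))*(-28) = (0*(-540))*(-28) = 0*(-28) = 0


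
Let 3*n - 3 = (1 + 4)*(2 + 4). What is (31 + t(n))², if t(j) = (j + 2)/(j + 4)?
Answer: 228484/225 ≈ 1015.5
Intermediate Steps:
n = 11 (n = 1 + ((1 + 4)*(2 + 4))/3 = 1 + (5*6)/3 = 1 + (⅓)*30 = 1 + 10 = 11)
t(j) = (2 + j)/(4 + j)
(31 + t(n))² = (31 + (2 + 11)/(4 + 11))² = (31 + 13/15)² = (478/15)² = 228484/225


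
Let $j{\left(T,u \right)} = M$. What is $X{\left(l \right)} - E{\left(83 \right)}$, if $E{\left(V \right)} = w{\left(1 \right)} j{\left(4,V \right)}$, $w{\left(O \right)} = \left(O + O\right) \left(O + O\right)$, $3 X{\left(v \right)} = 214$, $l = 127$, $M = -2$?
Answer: $\frac{238}{3} \approx 79.333$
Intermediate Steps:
$j{\left(T,u \right)} = -2$
$X{\left(v \right)} = \frac{214}{3}$ ($X{\left(v \right)} = \frac{1}{3} \cdot 214 = \frac{214}{3}$)
$w{\left(O \right)} = 4 O^{2}$ ($w{\left(O \right)} = 2 O 2 O = 4 O^{2}$)
$E{\left(V \right)} = -8$ ($E{\left(V \right)} = 4 \cdot 1^{2} \left(-2\right) = 4 \cdot 1 \left(-2\right) = 4 \left(-2\right) = -8$)
$X{\left(l \right)} - E{\left(83 \right)} = \frac{214}{3} - -8 = \frac{214}{3} + 8 = \frac{238}{3}$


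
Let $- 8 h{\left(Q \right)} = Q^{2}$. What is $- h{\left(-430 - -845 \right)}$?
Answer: $\frac{172225}{8} \approx 21528.0$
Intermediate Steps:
$h{\left(Q \right)} = - \frac{Q^{2}}{8}$
$- h{\left(-430 - -845 \right)} = - \frac{\left(-1\right) \left(-430 - -845\right)^{2}}{8} = - \frac{\left(-1\right) \left(-430 + 845\right)^{2}}{8} = - \frac{\left(-1\right) 415^{2}}{8} = - \frac{\left(-1\right) 172225}{8} = \left(-1\right) \left(- \frac{172225}{8}\right) = \frac{172225}{8}$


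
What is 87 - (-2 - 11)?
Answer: 100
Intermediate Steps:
87 - (-2 - 11) = 87 - (-13) = 87 - 1*(-13) = 87 + 13 = 100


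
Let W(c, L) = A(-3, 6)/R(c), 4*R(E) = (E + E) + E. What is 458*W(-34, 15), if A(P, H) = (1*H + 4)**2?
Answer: -91600/51 ≈ -1796.1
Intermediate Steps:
R(E) = 3*E/4 (R(E) = ((E + E) + E)/4 = (2*E + E)/4 = (3*E)/4 = 3*E/4)
A(P, H) = (4 + H)**2 (A(P, H) = (H + 4)**2 = (4 + H)**2)
W(c, L) = 400/(3*c) (W(c, L) = (4 + 6)**2/((3*c/4)) = 10**2*(4/(3*c)) = 100*(4/(3*c)) = 400/(3*c))
458*W(-34, 15) = 458*((400/3)/(-34)) = 458*((400/3)*(-1/34)) = 458*(-200/51) = -91600/51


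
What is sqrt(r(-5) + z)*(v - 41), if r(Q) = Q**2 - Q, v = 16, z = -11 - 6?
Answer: -25*sqrt(13) ≈ -90.139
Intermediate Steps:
z = -17
sqrt(r(-5) + z)*(v - 41) = sqrt(-5*(-1 - 5) - 17)*(16 - 41) = sqrt(-5*(-6) - 17)*(-25) = sqrt(30 - 17)*(-25) = sqrt(13)*(-25) = -25*sqrt(13)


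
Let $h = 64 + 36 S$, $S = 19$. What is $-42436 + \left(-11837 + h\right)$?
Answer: $-53525$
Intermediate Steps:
$h = 748$ ($h = 64 + 36 \cdot 19 = 64 + 684 = 748$)
$-42436 + \left(-11837 + h\right) = -42436 + \left(-11837 + 748\right) = -42436 - 11089 = -53525$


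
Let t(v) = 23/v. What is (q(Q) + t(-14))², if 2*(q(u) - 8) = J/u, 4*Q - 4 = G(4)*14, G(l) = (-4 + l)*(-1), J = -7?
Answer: 400/49 ≈ 8.1633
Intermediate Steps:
G(l) = 4 - l
Q = 1 (Q = 1 + ((4 - 1*4)*14)/4 = 1 + ((4 - 4)*14)/4 = 1 + (0*14)/4 = 1 + (¼)*0 = 1 + 0 = 1)
q(u) = 8 - 7/(2*u) (q(u) = 8 + (-7/u)/2 = 8 - 7/(2*u))
(q(Q) + t(-14))² = ((8 - 7/2/1) + 23/(-14))² = ((8 - 7/2*1) + 23*(-1/14))² = ((8 - 7/2) - 23/14)² = (9/2 - 23/14)² = (20/7)² = 400/49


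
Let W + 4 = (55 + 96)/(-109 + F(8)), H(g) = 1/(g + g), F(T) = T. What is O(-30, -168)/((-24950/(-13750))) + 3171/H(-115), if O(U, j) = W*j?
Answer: -36731861670/50399 ≈ -7.2882e+5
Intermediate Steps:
H(g) = 1/(2*g)
W = -555/101 (W = -4 + (55 + 96)/(-109 + 8) = -4 + 151/(-101) = -4 + 151*(-1/101) = -4 - 151/101 = -555/101 ≈ -5.4950)
O(U, j) = -555*j/101
O(-30, -168)/((-24950/(-13750))) + 3171/H(-115) = (-555/101*(-168))/((-24950/(-13750))) + 3171/(((1/2)/(-115))) = 93240/(101*((-24950*(-1/13750)))) + 3171/(((1/2)*(-1/115))) = 93240/(101*(499/275)) + 3171/(-1/230) = (93240/101)*(275/499) + 3171*(-230) = 25641000/50399 - 729330 = -36731861670/50399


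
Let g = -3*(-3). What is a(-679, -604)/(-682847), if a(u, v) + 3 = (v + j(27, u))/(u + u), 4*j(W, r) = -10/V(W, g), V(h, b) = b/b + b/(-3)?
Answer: 13885/3709224904 ≈ 3.7434e-6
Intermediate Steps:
g = 9
V(h, b) = 1 - b/3 (V(h, b) = 1 + b*(-1/3) = 1 - b/3)
j(W, r) = 5/4 (j(W, r) = (-10/(1 - 1/3*9))/4 = (-10/(1 - 3))/4 = (-10/(-2))/4 = (-10*(-1/2))/4 = (1/4)*5 = 5/4)
a(u, v) = -3 + (5/4 + v)/(2*u) (a(u, v) = -3 + (v + 5/4)/(u + u) = -3 + (5/4 + v)/((2*u)) = -3 + (5/4 + v)*(1/(2*u)) = -3 + (5/4 + v)/(2*u))
a(-679, -604)/(-682847) = ((1/8)*(5 - 24*(-679) + 4*(-604))/(-679))/(-682847) = ((1/8)*(-1/679)*(5 + 16296 - 2416))*(-1/682847) = ((1/8)*(-1/679)*13885)*(-1/682847) = -13885/5432*(-1/682847) = 13885/3709224904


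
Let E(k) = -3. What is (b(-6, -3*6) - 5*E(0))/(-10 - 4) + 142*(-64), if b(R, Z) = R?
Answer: -127241/14 ≈ -9088.6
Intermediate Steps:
(b(-6, -3*6) - 5*E(0))/(-10 - 4) + 142*(-64) = (-6 - 5*(-3))/(-10 - 4) + 142*(-64) = (-6 + 15)/(-14) - 9088 = 9*(-1/14) - 9088 = -9/14 - 9088 = -127241/14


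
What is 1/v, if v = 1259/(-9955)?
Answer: -9955/1259 ≈ -7.9071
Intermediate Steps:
v = -1259/9955 (v = 1259*(-1/9955) = -1259/9955 ≈ -0.12647)
1/v = 1/(-1259/9955) = -9955/1259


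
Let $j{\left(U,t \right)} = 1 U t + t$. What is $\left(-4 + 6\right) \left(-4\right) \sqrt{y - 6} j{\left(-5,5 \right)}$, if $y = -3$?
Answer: $480 i \approx 480.0 i$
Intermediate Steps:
$j{\left(U,t \right)} = t + U t$ ($j{\left(U,t \right)} = U t + t = t + U t$)
$\left(-4 + 6\right) \left(-4\right) \sqrt{y - 6} j{\left(-5,5 \right)} = \left(-4 + 6\right) \left(-4\right) \sqrt{-3 - 6} \cdot 5 \left(1 - 5\right) = 2 \left(-4\right) \sqrt{-9} \cdot 5 \left(-4\right) = - 8 \cdot 3 i \left(-20\right) = - 24 i \left(-20\right) = 480 i$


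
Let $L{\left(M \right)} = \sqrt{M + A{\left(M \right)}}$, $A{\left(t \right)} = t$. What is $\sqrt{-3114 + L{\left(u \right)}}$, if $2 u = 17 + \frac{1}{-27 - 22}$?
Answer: $\frac{\sqrt{-152586 + 56 \sqrt{13}}}{7} \approx 55.766 i$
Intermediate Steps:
$u = \frac{416}{49}$ ($u = \frac{17 + \frac{1}{-27 - 22}}{2} = \frac{17 + \frac{1}{-49}}{2} = \frac{17 - \frac{1}{49}}{2} = \frac{1}{2} \cdot \frac{832}{49} = \frac{416}{49} \approx 8.4898$)
$L{\left(M \right)} = \sqrt{2} \sqrt{M}$ ($L{\left(M \right)} = \sqrt{M + M} = \sqrt{2 M} = \sqrt{2} \sqrt{M}$)
$\sqrt{-3114 + L{\left(u \right)}} = \sqrt{-3114 + \sqrt{2} \sqrt{\frac{416}{49}}} = \sqrt{-3114 + \sqrt{2} \frac{4 \sqrt{26}}{7}} = \sqrt{-3114 + \frac{8 \sqrt{13}}{7}}$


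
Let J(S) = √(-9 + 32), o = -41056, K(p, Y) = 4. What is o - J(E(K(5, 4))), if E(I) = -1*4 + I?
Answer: -41056 - √23 ≈ -41061.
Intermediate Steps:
E(I) = -4 + I
J(S) = √23
o - J(E(K(5, 4))) = -41056 - √23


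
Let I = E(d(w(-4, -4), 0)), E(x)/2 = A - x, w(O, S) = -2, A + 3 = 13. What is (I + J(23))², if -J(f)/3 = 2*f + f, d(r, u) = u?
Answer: 34969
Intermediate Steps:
A = 10 (A = -3 + 13 = 10)
E(x) = 20 - 2*x (E(x) = 2*(10 - x) = 20 - 2*x)
J(f) = -9*f (J(f) = -3*(2*f + f) = -9*f)
I = 20 (I = 20 - 2*0 = 20 + 0 = 20)
(I + J(23))² = (20 - 9*23)² = (20 - 207)² = (-187)² = 34969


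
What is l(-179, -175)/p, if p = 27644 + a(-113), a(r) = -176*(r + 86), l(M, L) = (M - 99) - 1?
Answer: -279/32396 ≈ -0.0086122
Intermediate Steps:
l(M, L) = -100 + M (l(M, L) = (-99 + M) - 1 = -100 + M)
a(r) = -15136 - 176*r (a(r) = -176*(86 + r) = -15136 - 176*r)
p = 32396 (p = 27644 + (-15136 - 176*(-113)) = 27644 + (-15136 + 19888) = 27644 + 4752 = 32396)
l(-179, -175)/p = (-100 - 179)/32396 = -279*1/32396 = -279/32396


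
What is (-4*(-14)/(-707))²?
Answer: 64/10201 ≈ 0.0062739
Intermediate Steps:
(-4*(-14)/(-707))² = (56*(-1/707))² = (-8/101)² = 64/10201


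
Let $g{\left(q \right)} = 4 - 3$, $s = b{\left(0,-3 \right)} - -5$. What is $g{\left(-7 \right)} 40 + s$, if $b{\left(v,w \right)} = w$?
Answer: $42$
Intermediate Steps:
$s = 2$ ($s = -3 - -5 = -3 + 5 = 2$)
$g{\left(q \right)} = 1$ ($g{\left(q \right)} = 4 - 3 = 1$)
$g{\left(-7 \right)} 40 + s = 1 \cdot 40 + 2 = 40 + 2 = 42$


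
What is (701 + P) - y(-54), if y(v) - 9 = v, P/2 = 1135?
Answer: 3016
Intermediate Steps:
P = 2270 (P = 2*1135 = 2270)
y(v) = 9 + v
(701 + P) - y(-54) = (701 + 2270) - (9 - 54) = 2971 - 1*(-45) = 2971 + 45 = 3016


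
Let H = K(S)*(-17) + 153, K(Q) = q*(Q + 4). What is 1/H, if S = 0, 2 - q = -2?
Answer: -1/119 ≈ -0.0084034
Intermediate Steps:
q = 4 (q = 2 - 1*(-2) = 2 + 2 = 4)
K(Q) = 16 + 4*Q (K(Q) = 4*(Q + 4) = 4*(4 + Q) = 16 + 4*Q)
H = -119 (H = (16 + 4*0)*(-17) + 153 = (16 + 0)*(-17) + 153 = 16*(-17) + 153 = -272 + 153 = -119)
1/H = 1/(-119) = -1/119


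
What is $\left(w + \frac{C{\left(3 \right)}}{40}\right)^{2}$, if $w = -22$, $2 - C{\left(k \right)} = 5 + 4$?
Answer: $\frac{786769}{1600} \approx 491.73$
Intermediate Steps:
$C{\left(k \right)} = -7$ ($C{\left(k \right)} = 2 - \left(5 + 4\right) = 2 - 9 = -7$)
$\left(w + \frac{C{\left(3 \right)}}{40}\right)^{2} = \left(-22 - \frac{7}{40}\right)^{2} = \left(- \frac{887}{40}\right)^{2} = \frac{786769}{1600}$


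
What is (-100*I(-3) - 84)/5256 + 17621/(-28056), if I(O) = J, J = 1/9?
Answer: -35731655/55298376 ≈ -0.64616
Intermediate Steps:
J = ⅑ ≈ 0.11111
I(O) = ⅑
(-100*I(-3) - 84)/5256 + 17621/(-28056) = (-100*⅑ - 84)/5256 + 17621/(-28056) = (-100/9 - 84)*(1/5256) + 17621*(-1/28056) = -856/9*1/5256 - 17621/28056 = -107/5913 - 17621/28056 = -35731655/55298376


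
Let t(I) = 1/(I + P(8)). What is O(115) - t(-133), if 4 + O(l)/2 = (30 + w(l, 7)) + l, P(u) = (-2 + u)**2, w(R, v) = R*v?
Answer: 183525/97 ≈ 1892.0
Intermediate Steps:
O(l) = 52 + 16*l (O(l) = -8 + 2*((30 + l*7) + l) = -8 + 2*((30 + 7*l) + l) = -8 + 2*(30 + 8*l) = -8 + (60 + 16*l) = 52 + 16*l)
t(I) = 1/(36 + I) (t(I) = 1/(I + (-2 + 8)**2) = 1/(I + 6**2) = 1/(I + 36) = 1/(36 + I))
O(115) - t(-133) = (52 + 16*115) - 1/(36 - 133) = (52 + 1840) - 1/(-97) = 1892 - 1*(-1/97) = 1892 + 1/97 = 183525/97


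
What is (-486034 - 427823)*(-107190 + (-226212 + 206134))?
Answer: 116304752676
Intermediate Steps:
(-486034 - 427823)*(-107190 + (-226212 + 206134)) = -913857*(-107190 - 20078) = -913857*(-127268) = 116304752676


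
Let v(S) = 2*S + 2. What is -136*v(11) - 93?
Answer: -3357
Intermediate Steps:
v(S) = 2 + 2*S
-136*v(11) - 93 = -136*(2 + 2*11) - 93 = -136*(2 + 22) - 93 = -136*24 - 93 = -3264 - 93 = -3357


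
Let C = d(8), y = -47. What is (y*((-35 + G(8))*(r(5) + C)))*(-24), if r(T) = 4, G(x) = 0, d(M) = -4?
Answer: 0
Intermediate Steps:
C = -4
(y*((-35 + G(8))*(r(5) + C)))*(-24) = -47*(-35 + 0)*(4 - 4)*(-24) = -(-1645)*0*(-24) = -47*0*(-24) = 0*(-24) = 0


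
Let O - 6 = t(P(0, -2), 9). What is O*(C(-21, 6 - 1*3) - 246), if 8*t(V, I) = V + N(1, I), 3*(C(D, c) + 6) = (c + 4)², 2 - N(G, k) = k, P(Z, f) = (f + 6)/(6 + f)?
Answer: -4949/4 ≈ -1237.3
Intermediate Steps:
P(Z, f) = 1 (P(Z, f) = (6 + f)/(6 + f) = 1)
N(G, k) = 2 - k
C(D, c) = -6 + (4 + c)²/3 (C(D, c) = -6 + (c + 4)²/3 = -6 + (4 + c)²/3)
t(V, I) = ¼ - I/8 + V/8 (t(V, I) = (V + (2 - I))/8 = (2 + V - I)/8 = ¼ - I/8 + V/8)
O = 21/4 (O = 6 + (¼ - ⅛*9 + (⅛)*1) = 6 + (¼ - 9/8 + ⅛) = 6 - ¾ = 21/4 ≈ 5.2500)
O*(C(-21, 6 - 1*3) - 246) = 21*((-6 + (4 + (6 - 1*3))²/3) - 246)/4 = 21*((-6 + (4 + (6 - 3))²/3) - 246)/4 = 21*((-6 + (4 + 3)²/3) - 246)/4 = 21*((-6 + (⅓)*7²) - 246)/4 = 21*((-6 + (⅓)*49) - 246)/4 = 21*((-6 + 49/3) - 246)/4 = 21*(31/3 - 246)/4 = (21/4)*(-707/3) = -4949/4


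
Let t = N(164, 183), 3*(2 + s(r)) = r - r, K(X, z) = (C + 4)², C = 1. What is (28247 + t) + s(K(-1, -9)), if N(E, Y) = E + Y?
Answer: 28592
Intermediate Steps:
K(X, z) = 25 (K(X, z) = (1 + 4)² = 5² = 25)
s(r) = -2 (s(r) = -2 + (r - r)/3 = -2 + (⅓)*0 = -2 + 0 = -2)
t = 347 (t = 164 + 183 = 347)
(28247 + t) + s(K(-1, -9)) = (28247 + 347) - 2 = 28594 - 2 = 28592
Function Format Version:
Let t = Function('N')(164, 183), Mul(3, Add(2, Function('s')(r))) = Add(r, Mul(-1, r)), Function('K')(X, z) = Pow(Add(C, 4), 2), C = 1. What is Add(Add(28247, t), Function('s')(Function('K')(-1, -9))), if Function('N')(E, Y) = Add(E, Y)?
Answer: 28592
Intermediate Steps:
Function('K')(X, z) = 25 (Function('K')(X, z) = Pow(Add(1, 4), 2) = Pow(5, 2) = 25)
Function('s')(r) = -2 (Function('s')(r) = Add(-2, Mul(Rational(1, 3), Add(r, Mul(-1, r)))) = Add(-2, Mul(Rational(1, 3), 0)) = Add(-2, 0) = -2)
t = 347 (t = Add(164, 183) = 347)
Add(Add(28247, t), Function('s')(Function('K')(-1, -9))) = Add(Add(28247, 347), -2) = Add(28594, -2) = 28592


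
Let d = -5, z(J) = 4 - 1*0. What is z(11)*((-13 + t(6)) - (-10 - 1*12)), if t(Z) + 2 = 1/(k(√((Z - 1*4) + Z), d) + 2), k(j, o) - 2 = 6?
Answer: 142/5 ≈ 28.400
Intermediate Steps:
z(J) = 4 (z(J) = 4 + 0 = 4)
k(j, o) = 8 (k(j, o) = 2 + 6 = 8)
t(Z) = -19/10 (t(Z) = -2 + 1/(8 + 2) = -2 + 1/10 = -2 + ⅒ = -19/10)
z(11)*((-13 + t(6)) - (-10 - 1*12)) = 4*((-13 - 19/10) - (-10 - 1*12)) = 4*(-149/10 - (-10 - 12)) = 4*(-149/10 - 1*(-22)) = 4*(-149/10 + 22) = 4*(71/10) = 142/5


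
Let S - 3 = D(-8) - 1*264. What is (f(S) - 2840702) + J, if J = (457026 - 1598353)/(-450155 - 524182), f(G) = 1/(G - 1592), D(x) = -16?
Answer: -82111397738460/28905331 ≈ -2.8407e+6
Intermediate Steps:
S = -277 (S = 3 + (-16 - 1*264) = 3 + (-16 - 264) = 3 - 280 = -277)
f(G) = 1/(-1592 + G)
J = 1141327/974337 (J = -1141327/(-974337) = -1141327*(-1/974337) = 1141327/974337 ≈ 1.1714)
(f(S) - 2840702) + J = (1/(-1592 - 277) - 2840702) + 1141327/974337 = (1/(-1869) - 2840702) + 1141327/974337 = (-1/1869 - 2840702) + 1141327/974337 = -5309272039/1869 + 1141327/974337 = -82111397738460/28905331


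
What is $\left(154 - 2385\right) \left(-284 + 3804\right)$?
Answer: $-7853120$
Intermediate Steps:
$\left(154 - 2385\right) \left(-284 + 3804\right) = \left(-2231\right) 3520 = -7853120$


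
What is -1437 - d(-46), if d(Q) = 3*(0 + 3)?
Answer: -1446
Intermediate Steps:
d(Q) = 9 (d(Q) = 3*3 = 9)
-1437 - d(-46) = -1437 - 1*9 = -1437 - 9 = -1446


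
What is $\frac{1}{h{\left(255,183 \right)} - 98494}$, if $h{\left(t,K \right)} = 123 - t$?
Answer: $- \frac{1}{98626} \approx -1.0139 \cdot 10^{-5}$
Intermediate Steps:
$\frac{1}{h{\left(255,183 \right)} - 98494} = \frac{1}{\left(123 - 255\right) - 98494} = \frac{1}{-132 - 98494} = \frac{1}{-98626} = - \frac{1}{98626}$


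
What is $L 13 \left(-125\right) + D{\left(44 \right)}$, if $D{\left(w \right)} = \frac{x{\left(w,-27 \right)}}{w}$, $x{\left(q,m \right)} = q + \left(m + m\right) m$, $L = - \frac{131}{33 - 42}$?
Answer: $- \frac{4676491}{198} \approx -23619.0$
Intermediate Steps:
$L = \frac{131}{9}$ ($L = - \frac{131}{-9} = \left(-131\right) \left(- \frac{1}{9}\right) = \frac{131}{9} \approx 14.556$)
$x{\left(q,m \right)} = q + 2 m^{2}$ ($x{\left(q,m \right)} = q + 2 m m = q + 2 m^{2}$)
$D{\left(w \right)} = \frac{1458 + w}{w}$ ($D{\left(w \right)} = \frac{w + 2 \left(-27\right)^{2}}{w} = \frac{w + 2 \cdot 729}{w} = \frac{w + 1458}{w} = \frac{1458 + w}{w}$)
$L 13 \left(-125\right) + D{\left(44 \right)} = \frac{131}{9} \cdot 13 \left(-125\right) + \frac{1458 + 44}{44} = \frac{1703}{9} \left(-125\right) + \frac{1}{44} \cdot 1502 = - \frac{212875}{9} + \frac{751}{22} = - \frac{4676491}{198}$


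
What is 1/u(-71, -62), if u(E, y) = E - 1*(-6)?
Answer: -1/65 ≈ -0.015385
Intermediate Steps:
u(E, y) = 6 + E (u(E, y) = E + 6 = 6 + E)
1/u(-71, -62) = 1/(6 - 71) = 1/(-65) = -1/65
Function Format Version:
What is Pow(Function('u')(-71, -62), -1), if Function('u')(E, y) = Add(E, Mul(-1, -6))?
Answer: Rational(-1, 65) ≈ -0.015385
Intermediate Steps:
Function('u')(E, y) = Add(6, E) (Function('u')(E, y) = Add(E, 6) = Add(6, E))
Pow(Function('u')(-71, -62), -1) = Pow(Add(6, -71), -1) = Pow(-65, -1) = Rational(-1, 65)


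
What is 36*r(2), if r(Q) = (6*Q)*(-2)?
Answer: -864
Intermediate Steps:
r(Q) = -12*Q
36*r(2) = 36*(-12*2) = 36*(-24) = -864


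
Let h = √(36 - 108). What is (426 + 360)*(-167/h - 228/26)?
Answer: -89604/13 + 21877*I*√2/2 ≈ -6892.6 + 15469.0*I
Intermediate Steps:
h = 6*I*√2 (h = √(-72) = 6*I*√2 ≈ 8.4853*I)
(426 + 360)*(-167/h - 228/26) = (426 + 360)*(-167*(-I*√2/12) - 228/26) = 786*(-(-167)*I*√2/12 - 228*1/26) = 786*(167*I*√2/12 - 114/13) = 786*(-114/13 + 167*I*√2/12) = -89604/13 + 21877*I*√2/2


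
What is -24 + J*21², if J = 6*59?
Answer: 156090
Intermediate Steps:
J = 354
-24 + J*21² = -24 + 354*21² = -24 + 354*441 = -24 + 156114 = 156090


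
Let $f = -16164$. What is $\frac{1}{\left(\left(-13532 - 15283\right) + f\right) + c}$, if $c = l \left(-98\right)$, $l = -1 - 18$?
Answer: $- \frac{1}{43117} \approx -2.3193 \cdot 10^{-5}$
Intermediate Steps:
$l = -19$
$c = 1862$ ($c = \left(-19\right) \left(-98\right) = 1862$)
$\frac{1}{\left(\left(-13532 - 15283\right) + f\right) + c} = \frac{1}{\left(\left(-13532 - 15283\right) - 16164\right) + 1862} = \frac{1}{\left(-28815 - 16164\right) + 1862} = \frac{1}{-44979 + 1862} = \frac{1}{-43117} = - \frac{1}{43117}$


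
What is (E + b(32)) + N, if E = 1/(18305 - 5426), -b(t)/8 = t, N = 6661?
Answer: 82489996/12879 ≈ 6405.0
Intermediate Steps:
b(t) = -8*t
E = 1/12879 ≈ 7.7646e-5
(E + b(32)) + N = (1/12879 - 8*32) + 6661 = (1/12879 - 256) + 6661 = -3297023/12879 + 6661 = 82489996/12879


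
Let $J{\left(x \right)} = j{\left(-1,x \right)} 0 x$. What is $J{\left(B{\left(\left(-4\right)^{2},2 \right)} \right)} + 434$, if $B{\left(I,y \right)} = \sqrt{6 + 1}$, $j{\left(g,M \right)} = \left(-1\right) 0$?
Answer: $434$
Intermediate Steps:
$j{\left(g,M \right)} = 0$
$B{\left(I,y \right)} = \sqrt{7}$
$J{\left(x \right)} = 0$ ($J{\left(x \right)} = 0 \cdot 0 x = 0 x = 0$)
$J{\left(B{\left(\left(-4\right)^{2},2 \right)} \right)} + 434 = 0 + 434 = 434$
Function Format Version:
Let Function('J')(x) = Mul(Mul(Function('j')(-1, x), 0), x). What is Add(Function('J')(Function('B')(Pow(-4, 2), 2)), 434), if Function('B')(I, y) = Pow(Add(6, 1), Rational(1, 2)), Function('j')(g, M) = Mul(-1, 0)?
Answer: 434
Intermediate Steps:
Function('j')(g, M) = 0
Function('B')(I, y) = Pow(7, Rational(1, 2))
Function('J')(x) = 0 (Function('J')(x) = Mul(Mul(0, 0), x) = Mul(0, x) = 0)
Add(Function('J')(Function('B')(Pow(-4, 2), 2)), 434) = Add(0, 434) = 434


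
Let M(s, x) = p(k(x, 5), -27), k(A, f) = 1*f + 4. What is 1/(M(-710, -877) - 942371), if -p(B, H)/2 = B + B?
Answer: -1/942407 ≈ -1.0611e-6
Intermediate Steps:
k(A, f) = 4 + f (k(A, f) = f + 4 = 4 + f)
p(B, H) = -4*B (p(B, H) = -2*(B + B) = -4*B)
M(s, x) = -36 (M(s, x) = -4*(4 + 5) = -4*9 = -36)
1/(M(-710, -877) - 942371) = 1/(-36 - 942371) = 1/(-942407) = -1/942407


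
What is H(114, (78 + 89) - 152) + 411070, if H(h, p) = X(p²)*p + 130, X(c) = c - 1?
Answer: 414560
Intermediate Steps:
X(c) = -1 + c
H(h, p) = 130 + p*(-1 + p²) (H(h, p) = (-1 + p²)*p + 130 = p*(-1 + p²) + 130 = 130 + p*(-1 + p²))
H(114, (78 + 89) - 152) + 411070 = (130 + ((78 + 89) - 152)³ - ((78 + 89) - 152)) + 411070 = (130 + (167 - 152)³ - (167 - 152)) + 411070 = (130 + 15³ - 1*15) + 411070 = (130 + 3375 - 15) + 411070 = 3490 + 411070 = 414560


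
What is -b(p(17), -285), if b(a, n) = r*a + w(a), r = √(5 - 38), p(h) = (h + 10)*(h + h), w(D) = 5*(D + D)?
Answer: -9180 - 918*I*√33 ≈ -9180.0 - 5273.5*I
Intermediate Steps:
w(D) = 10*D (w(D) = 5*(2*D) = 10*D)
p(h) = 2*h*(10 + h) (p(h) = (10 + h)*(2*h) = 2*h*(10 + h))
r = I*√33 (r = √(-33) = I*√33 ≈ 5.7446*I)
b(a, n) = 10*a + I*a*√33 (b(a, n) = (I*√33)*a + 10*a = I*a*√33 + 10*a = 10*a + I*a*√33)
-b(p(17), -285) = -2*17*(10 + 17)*(10 + I*√33) = -2*17*27*(10 + I*√33) = -918*(10 + I*√33) = -(9180 + 918*I*√33) = -9180 - 918*I*√33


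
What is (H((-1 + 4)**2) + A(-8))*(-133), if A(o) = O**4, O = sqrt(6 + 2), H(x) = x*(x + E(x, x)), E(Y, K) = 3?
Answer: -22876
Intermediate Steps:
H(x) = x*(3 + x) (H(x) = x*(x + 3) = x*(3 + x))
O = 2*sqrt(2) (O = sqrt(8) = 2*sqrt(2) ≈ 2.8284)
A(o) = 64 (A(o) = (2*sqrt(2))**4 = 64)
(H((-1 + 4)**2) + A(-8))*(-133) = ((-1 + 4)**2*(3 + (-1 + 4)**2) + 64)*(-133) = (3**2*(3 + 3**2) + 64)*(-133) = (9*(3 + 9) + 64)*(-133) = (9*12 + 64)*(-133) = (108 + 64)*(-133) = 172*(-133) = -22876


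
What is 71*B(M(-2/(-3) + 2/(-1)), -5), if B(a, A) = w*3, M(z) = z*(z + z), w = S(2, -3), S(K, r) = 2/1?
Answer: 426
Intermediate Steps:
S(K, r) = 2 (S(K, r) = 2*1 = 2)
w = 2
M(z) = 2*z² (M(z) = z*(2*z) = 2*z²)
B(a, A) = 6 (B(a, A) = 2*3 = 6)
71*B(M(-2/(-3) + 2/(-1)), -5) = 71*6 = 426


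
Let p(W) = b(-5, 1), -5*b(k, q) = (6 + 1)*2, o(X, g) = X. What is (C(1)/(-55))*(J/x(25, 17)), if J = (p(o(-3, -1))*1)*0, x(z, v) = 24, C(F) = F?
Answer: 0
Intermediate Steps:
b(k, q) = -14/5 (b(k, q) = -(6 + 1)*2/5 = -7*2/5 = -1/5*14 = -14/5)
p(W) = -14/5
J = 0 (J = -14/5*1*0 = -14/5*0 = 0)
(C(1)/(-55))*(J/x(25, 17)) = (1/(-55))*(0/24) = (1*(-1/55))*(0*(1/24)) = -1/55*0 = 0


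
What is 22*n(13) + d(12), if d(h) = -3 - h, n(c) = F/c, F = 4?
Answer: -107/13 ≈ -8.2308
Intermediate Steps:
n(c) = 4/c
22*n(13) + d(12) = 22*(4/13) + (-3 - 1*12) = 22*(4*(1/13)) + (-3 - 12) = 22*(4/13) - 15 = 88/13 - 15 = -107/13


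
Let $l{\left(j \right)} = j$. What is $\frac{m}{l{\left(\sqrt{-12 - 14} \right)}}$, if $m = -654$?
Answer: $\frac{327 i \sqrt{26}}{13} \approx 128.26 i$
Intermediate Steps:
$\frac{m}{l{\left(\sqrt{-12 - 14} \right)}} = - \frac{654}{\sqrt{-12 - 14}} = - \frac{654}{\sqrt{-26}} = - \frac{654}{i \sqrt{26}} = - 654 \left(- \frac{i \sqrt{26}}{26}\right) = \frac{327 i \sqrt{26}}{13}$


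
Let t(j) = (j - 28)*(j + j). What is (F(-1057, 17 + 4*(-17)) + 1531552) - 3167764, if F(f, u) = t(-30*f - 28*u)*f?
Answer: -2319480702732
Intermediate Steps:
t(j) = 2*j*(-28 + j) (t(j) = (-28 + j)*(2*j) = 2*j*(-28 + j))
F(f, u) = 2*f*(-30*f - 28*u)*(-28 - 30*f - 28*u) (F(f, u) = (2*(-30*f - 28*u)*(-28 + (-30*f - 28*u)))*f = (2*(-30*f - 28*u)*(-28 - 30*f - 28*u))*f = 2*f*(-30*f - 28*u)*(-28 - 30*f - 28*u))
(F(-1057, 17 + 4*(-17)) + 1531552) - 3167764 = (8*(-1057)*(14*(17 + 4*(-17)) + 15*(-1057))*(14 + 14*(17 + 4*(-17)) + 15*(-1057)) + 1531552) - 3167764 = (8*(-1057)*(14*(17 - 68) - 15855)*(14 + 14*(17 - 68) - 15855) + 1531552) - 3167764 = (8*(-1057)*(14*(-51) - 15855)*(14 + 14*(-51) - 15855) + 1531552) - 3167764 = (8*(-1057)*(-714 - 15855)*(14 - 714 - 15855) + 1531552) - 3167764 = (8*(-1057)*(-16569)*(-16555) + 1531552) - 3167764 = (-2319479066520 + 1531552) - 3167764 = -2319477534968 - 3167764 = -2319480702732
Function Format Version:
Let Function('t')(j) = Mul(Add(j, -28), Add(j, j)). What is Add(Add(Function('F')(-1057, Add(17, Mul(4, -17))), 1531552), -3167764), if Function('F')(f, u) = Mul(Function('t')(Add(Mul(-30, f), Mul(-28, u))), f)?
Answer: -2319480702732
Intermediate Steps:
Function('t')(j) = Mul(2, j, Add(-28, j)) (Function('t')(j) = Mul(Add(-28, j), Mul(2, j)) = Mul(2, j, Add(-28, j)))
Function('F')(f, u) = Mul(2, f, Add(Mul(-30, f), Mul(-28, u)), Add(-28, Mul(-30, f), Mul(-28, u))) (Function('F')(f, u) = Mul(Mul(2, Add(Mul(-30, f), Mul(-28, u)), Add(-28, Add(Mul(-30, f), Mul(-28, u)))), f) = Mul(Mul(2, Add(Mul(-30, f), Mul(-28, u)), Add(-28, Mul(-30, f), Mul(-28, u))), f) = Mul(2, f, Add(Mul(-30, f), Mul(-28, u)), Add(-28, Mul(-30, f), Mul(-28, u))))
Add(Add(Function('F')(-1057, Add(17, Mul(4, -17))), 1531552), -3167764) = Add(Add(Mul(8, -1057, Add(Mul(14, Add(17, Mul(4, -17))), Mul(15, -1057)), Add(14, Mul(14, Add(17, Mul(4, -17))), Mul(15, -1057))), 1531552), -3167764) = Add(Add(Mul(8, -1057, Add(Mul(14, Add(17, -68)), -15855), Add(14, Mul(14, Add(17, -68)), -15855)), 1531552), -3167764) = Add(Add(Mul(8, -1057, Add(Mul(14, -51), -15855), Add(14, Mul(14, -51), -15855)), 1531552), -3167764) = Add(Add(Mul(8, -1057, Add(-714, -15855), Add(14, -714, -15855)), 1531552), -3167764) = Add(Add(Mul(8, -1057, -16569, -16555), 1531552), -3167764) = Add(Add(-2319479066520, 1531552), -3167764) = Add(-2319477534968, -3167764) = -2319480702732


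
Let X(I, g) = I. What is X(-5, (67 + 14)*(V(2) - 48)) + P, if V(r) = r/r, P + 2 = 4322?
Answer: 4315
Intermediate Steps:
P = 4320 (P = -2 + 4322 = 4320)
V(r) = 1
X(-5, (67 + 14)*(V(2) - 48)) + P = -5 + 4320 = 4315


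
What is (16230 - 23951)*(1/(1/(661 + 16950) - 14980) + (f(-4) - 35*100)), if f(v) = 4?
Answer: 7120997175414395/263812779 ≈ 2.6993e+7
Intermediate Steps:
(16230 - 23951)*(1/(1/(661 + 16950) - 14980) + (f(-4) - 35*100)) = (16230 - 23951)*(1/(1/(661 + 16950) - 14980) + (4 - 35*100)) = -7721*(1/(1/17611 - 14980) + (4 - 3500)) = -7721*(1/(1/17611 - 14980) - 3496) = -7721*(1/(-263812779/17611) - 3496) = -7721*(-17611/263812779 - 3496) = -7721*(-922289492995/263812779) = 7120997175414395/263812779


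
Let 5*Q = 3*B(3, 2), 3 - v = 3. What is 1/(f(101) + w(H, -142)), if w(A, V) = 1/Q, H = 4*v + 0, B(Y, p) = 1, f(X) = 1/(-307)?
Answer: 921/1532 ≈ 0.60118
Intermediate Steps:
v = 0 (v = 3 - 1*3 = 3 - 3 = 0)
f(X) = -1/307
H = 0 (H = 4*0 + 0 = 0 + 0 = 0)
Q = ⅗ (Q = (3*1)/5 = (⅕)*3 = ⅗ ≈ 0.60000)
w(A, V) = 5/3 (w(A, V) = 1/(⅗) = 5/3)
1/(f(101) + w(H, -142)) = 1/(-1/307 + 5/3) = 1/(1532/921) = 921/1532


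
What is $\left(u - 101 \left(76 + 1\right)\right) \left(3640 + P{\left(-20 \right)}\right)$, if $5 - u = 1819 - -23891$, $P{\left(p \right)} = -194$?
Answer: $-115378972$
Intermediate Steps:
$u = -25705$ ($u = 5 - \left(1819 - -23891\right) = 5 - \left(1819 + 23891\right) = 5 - 25710 = -25705$)
$\left(u - 101 \left(76 + 1\right)\right) \left(3640 + P{\left(-20 \right)}\right) = \left(-25705 - 101 \left(76 + 1\right)\right) \left(3640 - 194\right) = \left(-25705 - 7777\right) 3446 = \left(-33482\right) 3446 = -115378972$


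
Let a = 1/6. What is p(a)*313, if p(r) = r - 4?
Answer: -7199/6 ≈ -1199.8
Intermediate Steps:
a = 1/6 ≈ 0.16667
p(r) = -4 + r
p(a)*313 = (-4 + 1/6)*313 = -23/6*313 = -7199/6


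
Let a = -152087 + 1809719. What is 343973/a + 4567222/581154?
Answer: 1295112437191/160556577888 ≈ 8.0664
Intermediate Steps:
a = 1657632
343973/a + 4567222/581154 = 343973/1657632 + 4567222/581154 = 343973*(1/1657632) + 4567222*(1/581154) = 343973/1657632 + 2283611/290577 = 1295112437191/160556577888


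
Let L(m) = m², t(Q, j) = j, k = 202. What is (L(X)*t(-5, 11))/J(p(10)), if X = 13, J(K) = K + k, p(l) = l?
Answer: 1859/212 ≈ 8.7689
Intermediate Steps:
J(K) = 202 + K (J(K) = K + 202 = 202 + K)
(L(X)*t(-5, 11))/J(p(10)) = (13²*11)/(202 + 10) = (169*11)/212 = 1859*(1/212) = 1859/212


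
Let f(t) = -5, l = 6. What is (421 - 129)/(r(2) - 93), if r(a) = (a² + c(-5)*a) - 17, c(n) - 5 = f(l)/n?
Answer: -146/47 ≈ -3.1064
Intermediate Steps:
c(n) = 5 - 5/n
r(a) = -17 + a² + 6*a (r(a) = (a² + (5 - 5/(-5))*a) - 17 = (a² + (5 - 5*(-⅕))*a) - 17 = (a² + (5 + 1)*a) - 17 = (a² + 6*a) - 17 = -17 + a² + 6*a)
(421 - 129)/(r(2) - 93) = (421 - 129)/((-17 + 2² + 6*2) - 93) = 292/((-17 + 4 + 12) - 93) = 292/(-1 - 93) = 292/(-94) = 292*(-1/94) = -146/47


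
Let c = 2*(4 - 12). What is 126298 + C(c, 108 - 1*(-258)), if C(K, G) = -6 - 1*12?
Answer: 126280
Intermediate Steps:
c = -16 (c = 2*(-8) = -16)
C(K, G) = -18 (C(K, G) = -6 - 12 = -18)
126298 + C(c, 108 - 1*(-258)) = 126298 - 18 = 126280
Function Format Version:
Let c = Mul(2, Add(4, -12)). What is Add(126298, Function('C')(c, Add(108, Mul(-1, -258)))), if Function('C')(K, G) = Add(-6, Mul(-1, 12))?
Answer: 126280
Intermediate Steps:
c = -16 (c = Mul(2, -8) = -16)
Function('C')(K, G) = -18 (Function('C')(K, G) = Add(-6, -12) = -18)
Add(126298, Function('C')(c, Add(108, Mul(-1, -258)))) = Add(126298, -18) = 126280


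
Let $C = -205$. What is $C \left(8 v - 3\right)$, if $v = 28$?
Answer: $-45305$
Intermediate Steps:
$C \left(8 v - 3\right) = - 205 \left(8 \cdot 28 - 3\right) = - 205 \left(224 - 3\right) = \left(-205\right) 221 = -45305$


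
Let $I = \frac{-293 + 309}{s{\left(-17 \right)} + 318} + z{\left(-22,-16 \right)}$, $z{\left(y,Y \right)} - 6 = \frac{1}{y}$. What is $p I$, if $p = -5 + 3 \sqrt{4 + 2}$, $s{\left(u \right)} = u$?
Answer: $- \frac{198915}{6622} + \frac{119349 \sqrt{6}}{6622} \approx 14.109$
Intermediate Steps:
$z{\left(y,Y \right)} = 6 + \frac{1}{y}$
$I = \frac{39783}{6622}$ ($I = \frac{-293 + 309}{-17 + 318} + \left(6 + \frac{1}{-22}\right) = \frac{16}{301} + \left(6 - \frac{1}{22}\right) = 16 \cdot \frac{1}{301} + \frac{131}{22} = \frac{16}{301} + \frac{131}{22} = \frac{39783}{6622} \approx 6.0077$)
$p = -5 + 3 \sqrt{6} \approx 2.3485$
$p I = \left(-5 + 3 \sqrt{6}\right) \frac{39783}{6622} = - \frac{198915}{6622} + \frac{119349 \sqrt{6}}{6622}$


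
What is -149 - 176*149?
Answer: -26373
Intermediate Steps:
-149 - 176*149 = -149 - 26224 = -26373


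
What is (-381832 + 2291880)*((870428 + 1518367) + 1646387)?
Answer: 7707391308736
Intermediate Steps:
(-381832 + 2291880)*((870428 + 1518367) + 1646387) = 1910048*(2388795 + 1646387) = 1910048*4035182 = 7707391308736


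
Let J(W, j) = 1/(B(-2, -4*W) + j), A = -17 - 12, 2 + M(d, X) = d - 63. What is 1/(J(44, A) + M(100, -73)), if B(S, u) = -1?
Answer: 30/1049 ≈ 0.028599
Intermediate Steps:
M(d, X) = -65 + d (M(d, X) = -2 + (d - 63) = -2 + (-63 + d) = -65 + d)
A = -29
J(W, j) = 1/(-1 + j)
1/(J(44, A) + M(100, -73)) = 1/(1/(-1 - 29) + (-65 + 100)) = 1/(1/(-30) + 35) = 1/(-1/30 + 35) = 1/(1049/30) = 30/1049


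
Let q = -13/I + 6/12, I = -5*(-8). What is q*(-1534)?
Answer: -5369/20 ≈ -268.45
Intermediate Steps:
I = 40
q = 7/40 (q = -13/40 + 6/12 = -13*1/40 + 6*(1/12) = -13/40 + 1/2 = 7/40 ≈ 0.17500)
q*(-1534) = (7/40)*(-1534) = -5369/20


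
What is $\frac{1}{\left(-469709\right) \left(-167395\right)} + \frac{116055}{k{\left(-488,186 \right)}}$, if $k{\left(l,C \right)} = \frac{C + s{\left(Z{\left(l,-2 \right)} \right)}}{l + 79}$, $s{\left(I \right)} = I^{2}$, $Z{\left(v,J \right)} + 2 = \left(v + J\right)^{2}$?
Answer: $- \frac{746429020881183487}{906522202578366151690} \approx -0.0008234$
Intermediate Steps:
$Z{\left(v,J \right)} = -2 + \left(J + v\right)^{2}$ ($Z{\left(v,J \right)} = -2 + \left(v + J\right)^{2} = -2 + \left(J + v\right)^{2}$)
$k{\left(l,C \right)} = \frac{C + \left(-2 + \left(-2 + l\right)^{2}\right)^{2}}{79 + l}$ ($k{\left(l,C \right)} = \frac{C + \left(-2 + \left(-2 + l\right)^{2}\right)^{2}}{l + 79} = \frac{C + \left(-2 + \left(-2 + l\right)^{2}\right)^{2}}{79 + l}$)
$\frac{1}{\left(-469709\right) \left(-167395\right)} + \frac{116055}{k{\left(-488,186 \right)}} = \frac{1}{\left(-469709\right) \left(-167395\right)} + \frac{116055}{\frac{1}{79 - 488} \left(186 + \left(-2 + \left(-2 - 488\right)^{2}\right)^{2}\right)} = \left(- \frac{1}{469709}\right) \left(- \frac{1}{167395}\right) + \frac{116055}{\frac{1}{-409} \left(186 + \left(-2 + \left(-490\right)^{2}\right)^{2}\right)} = \frac{1}{78626938055} + \frac{116055}{\left(- \frac{1}{409}\right) \left(186 + \left(-2 + 240100\right)^{2}\right)} = \frac{1}{78626938055} + \frac{116055}{\left(- \frac{1}{409}\right) \left(186 + 240098^{2}\right)} = \frac{1}{78626938055} + \frac{116055}{\left(- \frac{1}{409}\right) \left(186 + 57647049604\right)} = \frac{1}{78626938055} + \frac{116055}{\left(- \frac{1}{409}\right) 57647049790} = \frac{1}{78626938055} + \frac{116055}{- \frac{57647049790}{409}} = \frac{1}{78626938055} + 116055 \left(- \frac{409}{57647049790}\right) = \frac{1}{78626938055} - \frac{9493299}{11529409958} = - \frac{746429020881183487}{906522202578366151690}$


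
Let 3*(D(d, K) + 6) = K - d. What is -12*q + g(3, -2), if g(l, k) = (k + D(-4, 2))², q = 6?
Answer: -36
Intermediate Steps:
D(d, K) = -6 - d/3 + K/3 (D(d, K) = -6 + (K - d)/3 = -6 + (-d/3 + K/3) = -6 - d/3 + K/3)
g(l, k) = (-4 + k)² (g(l, k) = (k + (-6 - ⅓*(-4) + (⅓)*2))² = (k + (-6 + 4/3 + ⅔))² = (k - 4)² = (-4 + k)²)
-12*q + g(3, -2) = -12*6 + (-4 - 2)² = -72 + (-6)² = -72 + 36 = -36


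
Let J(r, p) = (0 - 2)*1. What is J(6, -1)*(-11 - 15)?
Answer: 52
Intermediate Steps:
J(r, p) = -2 (J(r, p) = -2*1 = -2)
J(6, -1)*(-11 - 15) = -2*(-11 - 15) = -2*(-26) = 52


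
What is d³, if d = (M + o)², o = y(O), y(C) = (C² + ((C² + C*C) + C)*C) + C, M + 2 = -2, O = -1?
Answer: 15625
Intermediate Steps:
M = -4 (M = -2 - 2 = -4)
y(C) = C + C² + C*(C + 2*C²) (y(C) = (C² + ((C² + C²) + C)*C) + C = (C² + (2*C² + C)*C) + C = (C² + (C + 2*C²)*C) + C = (C² + C*(C + 2*C²)) + C = C + C² + C*(C + 2*C²))
o = -1 (o = -(1 + 2*(-1) + 2*(-1)²) = -(1 - 2 + 2*1) = -(1 - 2 + 2) = -1*1 = -1)
d = 25 (d = (-4 - 1)² = (-5)² = 25)
d³ = 25³ = 15625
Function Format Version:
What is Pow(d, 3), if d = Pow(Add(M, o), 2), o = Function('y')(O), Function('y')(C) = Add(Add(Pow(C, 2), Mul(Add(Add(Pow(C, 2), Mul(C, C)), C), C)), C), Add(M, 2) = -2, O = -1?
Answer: 15625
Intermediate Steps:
M = -4 (M = Add(-2, -2) = -4)
Function('y')(C) = Add(C, Pow(C, 2), Mul(C, Add(C, Mul(2, Pow(C, 2))))) (Function('y')(C) = Add(Add(Pow(C, 2), Mul(Add(Add(Pow(C, 2), Pow(C, 2)), C), C)), C) = Add(Add(Pow(C, 2), Mul(Add(Mul(2, Pow(C, 2)), C), C)), C) = Add(Add(Pow(C, 2), Mul(Add(C, Mul(2, Pow(C, 2))), C)), C) = Add(Add(Pow(C, 2), Mul(C, Add(C, Mul(2, Pow(C, 2))))), C) = Add(C, Pow(C, 2), Mul(C, Add(C, Mul(2, Pow(C, 2))))))
o = -1 (o = Mul(-1, Add(1, Mul(2, -1), Mul(2, Pow(-1, 2)))) = Mul(-1, Add(1, -2, Mul(2, 1))) = Mul(-1, Add(1, -2, 2)) = Mul(-1, 1) = -1)
d = 25 (d = Pow(Add(-4, -1), 2) = Pow(-5, 2) = 25)
Pow(d, 3) = Pow(25, 3) = 15625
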